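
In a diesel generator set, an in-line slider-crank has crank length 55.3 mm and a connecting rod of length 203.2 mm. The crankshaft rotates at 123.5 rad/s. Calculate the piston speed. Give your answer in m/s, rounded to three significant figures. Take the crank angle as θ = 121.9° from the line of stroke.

4.94

ω = 123.5 rad/s
For an in-line slider-crank, x = r cosθ + √(L² − r² sin²θ), so v = −rω sinθ·[1 + r cosθ/√(L² − r² sin²θ)].
With r = 0.0553 m, L = 0.2032 m, θ = 121.9°: √(L² − r² sin²θ) = 0.1977 m.
v = −0.0553·123.5·0.84897·[1 + 0.0553·-0.52844/0.1977] = -4.9411 m/s.
|v| = 4.9411 m/s.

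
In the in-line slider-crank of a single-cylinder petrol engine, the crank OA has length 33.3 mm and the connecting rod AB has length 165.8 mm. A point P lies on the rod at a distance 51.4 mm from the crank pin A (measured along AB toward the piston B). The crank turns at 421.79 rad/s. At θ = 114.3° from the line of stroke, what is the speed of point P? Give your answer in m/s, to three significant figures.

ω = 421.8 rad/s.  Crank-pin speed |V_A| = rω = 14.046 m/s, perpendicular to OA.
Rod angle: sinφ = −(r/L) sinθ ⇒ φ = -10.547°; ω_rod = −rω cosθ/√(L²−r²sin²θ) = +35.46 rad/s.
V_P = V_A + ω_rod × AP, with AP = 0.0514 m along the rod.
Components: V_Px = −rω sinθ − a·ω_rod·sinφ = -12.468 m/s;  V_Py = rω cosθ + a·ω_rod·cosφ = -3.9881 m/s.
|V_P| = √(V_Px² + V_Py²) = 13.09 m/s.

13.1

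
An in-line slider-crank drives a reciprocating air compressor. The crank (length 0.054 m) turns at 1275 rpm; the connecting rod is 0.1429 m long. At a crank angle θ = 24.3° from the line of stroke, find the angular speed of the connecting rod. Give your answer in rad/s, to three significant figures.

46.6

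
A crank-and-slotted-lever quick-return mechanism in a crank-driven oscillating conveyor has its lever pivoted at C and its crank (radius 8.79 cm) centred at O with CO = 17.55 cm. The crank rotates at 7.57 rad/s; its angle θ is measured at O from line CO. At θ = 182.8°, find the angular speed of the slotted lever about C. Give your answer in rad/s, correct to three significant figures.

7.54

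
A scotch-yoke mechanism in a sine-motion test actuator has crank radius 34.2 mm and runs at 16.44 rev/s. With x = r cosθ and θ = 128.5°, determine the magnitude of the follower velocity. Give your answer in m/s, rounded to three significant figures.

2.76

ω = 103.3 rad/s (from 16.44 rev/s).
x = r cosθ ⇒ ẋ = −rω sinθ.
|v| = rω|sinθ| = 0.0342·103.3·|sin 128.5°| = 2.7647 m/s.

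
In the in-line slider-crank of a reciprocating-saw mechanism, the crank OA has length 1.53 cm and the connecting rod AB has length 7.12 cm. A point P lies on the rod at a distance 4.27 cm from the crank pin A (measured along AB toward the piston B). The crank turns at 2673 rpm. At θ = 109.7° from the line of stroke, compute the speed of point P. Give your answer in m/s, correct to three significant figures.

3.90

ω = 279.9 rad/s.  Crank-pin speed |V_A| = rω = 4.2827 m/s, perpendicular to OA.
Rod angle: sinφ = −(r/L) sinθ ⇒ φ = -11.672°; ω_rod = −rω cosθ/√(L²−r²sin²θ) = +20.705 rad/s.
V_P = V_A + ω_rod × AP, with AP = 0.0427 m along the rod.
Components: V_Px = −rω sinθ − a·ω_rod·sinφ = -3.8532 m/s;  V_Py = rω cosθ + a·ω_rod·cosφ = -0.57788 m/s.
|V_P| = √(V_Px² + V_Py²) = 3.8963 m/s.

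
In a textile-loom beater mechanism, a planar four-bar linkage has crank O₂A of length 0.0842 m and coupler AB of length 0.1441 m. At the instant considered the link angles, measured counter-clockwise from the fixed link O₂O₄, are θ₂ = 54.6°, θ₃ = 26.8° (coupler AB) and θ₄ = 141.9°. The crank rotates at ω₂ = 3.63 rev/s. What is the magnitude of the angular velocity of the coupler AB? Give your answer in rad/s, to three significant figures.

14.7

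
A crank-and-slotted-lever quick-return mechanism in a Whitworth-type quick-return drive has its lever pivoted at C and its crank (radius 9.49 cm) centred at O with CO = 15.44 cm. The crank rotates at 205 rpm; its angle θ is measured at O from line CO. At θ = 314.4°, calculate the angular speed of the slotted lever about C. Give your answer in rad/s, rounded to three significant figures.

7.75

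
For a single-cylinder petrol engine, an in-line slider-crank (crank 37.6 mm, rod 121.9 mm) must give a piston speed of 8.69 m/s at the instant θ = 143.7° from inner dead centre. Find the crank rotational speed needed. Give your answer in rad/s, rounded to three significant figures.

523

For an in-line slider-crank, |v_piston| = rω|sinθ|·[1 + r cosθ/√(L² − r² sin²θ)].
With r = 0.0376 m, L = 0.1219 m, θ = 143.7°: the bracketed kinematic factor |dx/dθ| = 0.016632 m.
ω = v/|dx/dθ| = 8.69/0.016632 = 522.5 rad/s.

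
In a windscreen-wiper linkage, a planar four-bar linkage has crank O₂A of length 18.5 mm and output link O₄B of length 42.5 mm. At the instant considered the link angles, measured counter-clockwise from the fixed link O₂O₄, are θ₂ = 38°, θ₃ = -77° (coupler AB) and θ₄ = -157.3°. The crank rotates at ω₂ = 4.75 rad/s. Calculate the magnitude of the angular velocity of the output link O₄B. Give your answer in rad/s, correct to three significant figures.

1.90

ω₂ = 4.75 rad/s
Differentiating the loop-closure r₂e^{iθ₂}+r₃e^{iθ₃}=r₁+r₄e^{iθ₄} gives r₂ω₂e^{iθ₂}+r₃ω₃e^{iθ₃}=r₄ω₄e^{iθ₄}.
Eliminating the other unknown: ω₄ = r₂ω₂ sin(θ₂−θ₃) / [r₄ sin(θ₄−θ₃)].
Numerator sine = +0.90631; denominator sine = -0.98570.
Result = 0.0185·4.75·(+0.90631) / (0.0425·(-0.98570)) = -1.9011 rad/s; magnitude 1.9011 rad/s.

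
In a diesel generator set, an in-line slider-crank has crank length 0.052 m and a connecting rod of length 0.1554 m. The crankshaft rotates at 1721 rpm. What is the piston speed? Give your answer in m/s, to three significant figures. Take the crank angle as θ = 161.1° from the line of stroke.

2.07

ω = 2π·1721/60 = 180.2 rad/s
For an in-line slider-crank, x = r cosθ + √(L² − r² sin²θ), so v = −rω sinθ·[1 + r cosθ/√(L² − r² sin²θ)].
With r = 0.052 m, L = 0.1554 m, θ = 161.1°: √(L² − r² sin²θ) = 0.15448 m.
v = −0.052·180.2·0.32392·[1 + 0.052·-0.94609/0.15448] = -2.0689 m/s.
|v| = 2.0689 m/s.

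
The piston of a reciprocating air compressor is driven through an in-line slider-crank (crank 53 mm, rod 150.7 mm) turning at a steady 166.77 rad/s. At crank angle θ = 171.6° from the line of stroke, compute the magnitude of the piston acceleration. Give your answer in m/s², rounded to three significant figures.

960

ω = 166.8 rad/s
x(θ) = r cosθ + √(L² − r² sin²θ); with ω constant, a = ω²·d²x/dθ².
d²x/dθ² = −r cosθ − r²(cos2θ)/√u − r⁴ sin²2θ/(4u^{3/2}),  u = L² − r² sin²θ = 0.0226505 m².
Substituting r = 0.053 m, L = 0.1507 m, θ = 171.6°: d²x/dθ² = +0.034515 m.
a = ω²·d²x/dθ² = (166.8)²·(+0.034515) = +959.95 m/s²;  |a| = 959.95 m/s².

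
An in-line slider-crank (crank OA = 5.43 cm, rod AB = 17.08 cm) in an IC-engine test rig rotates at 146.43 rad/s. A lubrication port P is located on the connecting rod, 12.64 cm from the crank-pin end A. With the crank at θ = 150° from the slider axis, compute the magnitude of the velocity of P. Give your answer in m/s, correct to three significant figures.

3.63

ω = 146.4 rad/s.  Crank-pin speed |V_A| = rω = 7.9511 m/s, perpendicular to OA.
Rod angle: sinφ = −(r/L) sinθ ⇒ φ = -9.146°; ω_rod = −rω cosθ/√(L²−r²sin²θ) = +40.835 rad/s.
V_P = V_A + ω_rod × AP, with AP = 0.1264 m along the rod.
Components: V_Px = −rω sinθ − a·ω_rod·sinφ = -3.1551 m/s;  V_Py = rω cosθ + a·ω_rod·cosφ = -1.79 m/s.
|V_P| = √(V_Px² + V_Py²) = 3.6275 m/s.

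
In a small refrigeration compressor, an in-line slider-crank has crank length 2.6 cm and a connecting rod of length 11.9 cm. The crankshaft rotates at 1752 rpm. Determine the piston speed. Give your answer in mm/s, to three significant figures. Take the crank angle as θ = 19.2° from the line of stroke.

ω = 2π·1752/60 = 183.5 rad/s
For an in-line slider-crank, x = r cosθ + √(L² − r² sin²θ), so v = −rω sinθ·[1 + r cosθ/√(L² − r² sin²θ)].
With r = 0.026 m, L = 0.119 m, θ = 19.2°: √(L² − r² sin²θ) = 0.11869 m.
v = −0.026·183.5·0.32887·[1 + 0.026·0.94438/0.11869] = -1.8933 m/s.
|v| = 1.8933 m/s = 1893.3 mm/s.

1890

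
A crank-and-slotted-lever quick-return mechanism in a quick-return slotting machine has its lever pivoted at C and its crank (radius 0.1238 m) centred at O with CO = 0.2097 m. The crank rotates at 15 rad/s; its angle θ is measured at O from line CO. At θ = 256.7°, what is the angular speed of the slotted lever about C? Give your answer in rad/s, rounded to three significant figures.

ω = 15 rad/s
Crank pin A relative to C: A = (d + r cosθ, r sinθ); lever angle φ = atan2(r sinθ, d + r cosθ).
Differentiating tanφ: φ̇ = rω(d cosθ + r)/(d² + r² + 2dr cosθ).
d² + r² + 2dr cosθ = |CA|² = 0.047356 m²;  d cosθ + r = +0.075559 m.
|ω_lever| = |0.1238·15·+0.075559| / 0.047356 = 2.9629 rad/s.

2.96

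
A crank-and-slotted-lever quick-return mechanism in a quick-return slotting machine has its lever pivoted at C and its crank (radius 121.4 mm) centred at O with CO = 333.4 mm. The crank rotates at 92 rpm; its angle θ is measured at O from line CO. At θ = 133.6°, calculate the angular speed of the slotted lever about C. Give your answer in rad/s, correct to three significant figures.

ω = 9.634 rad/s (from 92 rpm).
Crank pin A relative to C: A = (d + r cosθ, r sinθ); lever angle φ = atan2(r sinθ, d + r cosθ).
Differentiating tanφ: φ̇ = rω(d cosθ + r)/(d² + r² + 2dr cosθ).
d² + r² + 2dr cosθ = |CA|² = 0.0700691 m²;  d cosθ + r = -0.10852 m.
|ω_lever| = |0.1214·9.634·-0.10852| / 0.0700691 = 1.8114 rad/s.

1.81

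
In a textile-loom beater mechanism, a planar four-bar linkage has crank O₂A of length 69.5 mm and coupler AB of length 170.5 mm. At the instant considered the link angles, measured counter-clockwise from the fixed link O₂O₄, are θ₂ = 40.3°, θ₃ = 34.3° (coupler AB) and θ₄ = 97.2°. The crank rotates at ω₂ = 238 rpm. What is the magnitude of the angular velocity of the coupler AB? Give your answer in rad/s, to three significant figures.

ω₂ = 24.92 rad/s (from 238 rpm).
Differentiating the loop-closure r₂e^{iθ₂}+r₃e^{iθ₃}=r₁+r₄e^{iθ₄} gives r₂ω₂e^{iθ₂}+r₃ω₃e^{iθ₃}=r₄ω₄e^{iθ₄}.
Eliminating the other unknown: ω₃ = r₂ω₂ sin(θ₄−θ₂) / [r₃ sin(θ₃−θ₄)].
Numerator sine = +0.83772; denominator sine = -0.89021.
Result = 0.0695·24.92·(+0.83772) / (0.1705·(-0.89021)) = -9.5603 rad/s; magnitude 9.5603 rad/s.

9.56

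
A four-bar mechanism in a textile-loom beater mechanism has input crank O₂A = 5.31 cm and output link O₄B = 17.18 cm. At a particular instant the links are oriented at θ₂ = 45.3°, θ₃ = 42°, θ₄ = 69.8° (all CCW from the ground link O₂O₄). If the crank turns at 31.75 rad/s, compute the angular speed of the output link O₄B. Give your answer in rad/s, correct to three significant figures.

ω₂ = 31.75 rad/s
Differentiating the loop-closure r₂e^{iθ₂}+r₃e^{iθ₃}=r₁+r₄e^{iθ₄} gives r₂ω₂e^{iθ₂}+r₃ω₃e^{iθ₃}=r₄ω₄e^{iθ₄}.
Eliminating the other unknown: ω₄ = r₂ω₂ sin(θ₂−θ₃) / [r₄ sin(θ₄−θ₃)].
Numerator sine = +0.05756; denominator sine = +0.46639.
Result = 0.0531·31.75·(+0.05756) / (0.1718·(+0.46639)) = +1.2112 rad/s; magnitude 1.2112 rad/s.

1.21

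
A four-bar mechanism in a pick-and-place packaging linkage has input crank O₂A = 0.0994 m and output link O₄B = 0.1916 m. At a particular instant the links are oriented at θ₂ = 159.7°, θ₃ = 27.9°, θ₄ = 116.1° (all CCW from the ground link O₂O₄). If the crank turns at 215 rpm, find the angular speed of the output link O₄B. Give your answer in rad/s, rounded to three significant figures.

8.71

ω₂ = 22.51 rad/s (from 215 rpm).
Differentiating the loop-closure r₂e^{iθ₂}+r₃e^{iθ₃}=r₁+r₄e^{iθ₄} gives r₂ω₂e^{iθ₂}+r₃ω₃e^{iθ₃}=r₄ω₄e^{iθ₄}.
Eliminating the other unknown: ω₄ = r₂ω₂ sin(θ₂−θ₃) / [r₄ sin(θ₄−θ₃)].
Numerator sine = +0.74548; denominator sine = +0.99951.
Result = 0.0994·22.51·(+0.74548) / (0.1916·(+0.99951)) = +8.7118 rad/s; magnitude 8.7118 rad/s.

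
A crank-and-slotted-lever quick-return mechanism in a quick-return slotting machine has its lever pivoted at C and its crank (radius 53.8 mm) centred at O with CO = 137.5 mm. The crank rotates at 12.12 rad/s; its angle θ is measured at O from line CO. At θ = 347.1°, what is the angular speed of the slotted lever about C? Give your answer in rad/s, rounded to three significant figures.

3.38

ω = 12.12 rad/s
Crank pin A relative to C: A = (d + r cosθ, r sinθ); lever angle φ = atan2(r sinθ, d + r cosθ).
Differentiating tanφ: φ̇ = rω(d cosθ + r)/(d² + r² + 2dr cosθ).
d² + r² + 2dr cosθ = |CA|² = 0.0362223 m²;  d cosθ + r = +0.18783 m.
|ω_lever| = |0.0538·12.12·+0.18783| / 0.0362223 = 3.3812 rad/s.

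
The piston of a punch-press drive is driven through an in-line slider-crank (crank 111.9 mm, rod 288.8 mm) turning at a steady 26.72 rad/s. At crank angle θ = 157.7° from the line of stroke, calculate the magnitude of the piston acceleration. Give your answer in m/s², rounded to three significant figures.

51.0

ω = 26.72 rad/s
x(θ) = r cosθ + √(L² − r² sin²θ); with ω constant, a = ω²·d²x/dθ².
d²x/dθ² = −r cosθ − r²(cos2θ)/√u − r⁴ sin²2θ/(4u^{3/2}),  u = L² − r² sin²θ = 0.0816025 m².
Substituting r = 0.1119 m, L = 0.2888 m, θ = 157.7°: d²x/dθ² = +0.071491 m.
a = ω²·d²x/dθ² = (26.72)²·(+0.071491) = +51.042 m/s²;  |a| = 51.042 m/s².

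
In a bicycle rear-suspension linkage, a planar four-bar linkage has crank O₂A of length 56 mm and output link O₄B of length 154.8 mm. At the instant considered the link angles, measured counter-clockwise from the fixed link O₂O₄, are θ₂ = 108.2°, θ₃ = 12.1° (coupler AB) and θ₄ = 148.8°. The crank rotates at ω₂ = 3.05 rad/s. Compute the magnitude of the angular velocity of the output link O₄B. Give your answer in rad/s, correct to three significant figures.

1.60

ω₂ = 3.05 rad/s
Differentiating the loop-closure r₂e^{iθ₂}+r₃e^{iθ₃}=r₁+r₄e^{iθ₄} gives r₂ω₂e^{iθ₂}+r₃ω₃e^{iθ₃}=r₄ω₄e^{iθ₄}.
Eliminating the other unknown: ω₄ = r₂ω₂ sin(θ₂−θ₃) / [r₄ sin(θ₄−θ₃)].
Numerator sine = +0.99434; denominator sine = +0.68582.
Result = 0.056·3.05·(+0.99434) / (0.1548·(+0.68582)) = +1.5997 rad/s; magnitude 1.5997 rad/s.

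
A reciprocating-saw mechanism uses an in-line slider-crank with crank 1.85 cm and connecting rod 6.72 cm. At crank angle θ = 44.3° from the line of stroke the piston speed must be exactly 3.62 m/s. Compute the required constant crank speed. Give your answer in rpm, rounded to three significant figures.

2230

For an in-line slider-crank, |v_piston| = rω|sinθ|·[1 + r cosθ/√(L² − r² sin²θ)].
With r = 0.0185 m, L = 0.0672 m, θ = 44.3°: the bracketed kinematic factor |dx/dθ| = 0.015515 m.
ω = v/|dx/dθ| = 3.62/0.015515 = 233.33 rad/s.
N = 60ω/(2π) = 2228.1 rpm.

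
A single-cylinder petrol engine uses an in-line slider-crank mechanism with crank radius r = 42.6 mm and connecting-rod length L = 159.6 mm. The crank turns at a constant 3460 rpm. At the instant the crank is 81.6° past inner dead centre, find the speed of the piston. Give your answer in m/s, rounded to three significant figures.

ω = 2π·3460/60 = 362.3 rad/s
For an in-line slider-crank, x = r cosθ + √(L² − r² sin²θ), so v = −rω sinθ·[1 + r cosθ/√(L² − r² sin²θ)].
With r = 0.0426 m, L = 0.1596 m, θ = 81.6°: √(L² − r² sin²θ) = 0.15394 m.
v = −0.0426·362.3·0.98927·[1 + 0.0426·0.14608/0.15394] = -15.887 m/s.
|v| = 15.887 m/s.

15.9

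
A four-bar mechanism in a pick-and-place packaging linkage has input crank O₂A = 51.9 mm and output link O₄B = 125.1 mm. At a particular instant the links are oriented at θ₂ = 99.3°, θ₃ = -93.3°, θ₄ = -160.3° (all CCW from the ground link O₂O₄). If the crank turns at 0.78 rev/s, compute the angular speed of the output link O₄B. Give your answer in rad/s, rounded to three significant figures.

0.482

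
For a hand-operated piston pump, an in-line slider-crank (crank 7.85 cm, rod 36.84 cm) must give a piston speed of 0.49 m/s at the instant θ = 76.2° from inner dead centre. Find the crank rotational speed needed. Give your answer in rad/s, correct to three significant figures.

6.11

For an in-line slider-crank, |v_piston| = rω|sinθ|·[1 + r cosθ/√(L² − r² sin²θ)].
With r = 0.0785 m, L = 0.3684 m, θ = 76.2°: the bracketed kinematic factor |dx/dθ| = 0.080195 m.
ω = v/|dx/dθ| = 0.49/0.080195 = 6.1101 rad/s.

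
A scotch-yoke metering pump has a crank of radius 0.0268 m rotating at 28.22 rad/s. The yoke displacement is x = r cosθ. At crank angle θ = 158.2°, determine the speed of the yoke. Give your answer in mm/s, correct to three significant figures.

ω = 28.22 rad/s
x = r cosθ ⇒ ẋ = −rω sinθ.
|v| = rω|sinθ| = 0.0268·28.22·|sin 158.2°| = 0.28086 m/s = 280.86 mm/s.

281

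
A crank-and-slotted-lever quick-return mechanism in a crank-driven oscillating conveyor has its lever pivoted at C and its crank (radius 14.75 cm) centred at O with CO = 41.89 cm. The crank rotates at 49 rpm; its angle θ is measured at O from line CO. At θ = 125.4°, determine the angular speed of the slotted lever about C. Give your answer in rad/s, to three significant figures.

0.573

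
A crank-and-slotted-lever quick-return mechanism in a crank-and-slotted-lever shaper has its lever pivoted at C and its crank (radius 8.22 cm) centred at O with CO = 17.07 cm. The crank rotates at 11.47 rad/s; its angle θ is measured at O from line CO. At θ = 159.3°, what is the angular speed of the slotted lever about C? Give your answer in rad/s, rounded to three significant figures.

ω = 11.47 rad/s
Crank pin A relative to C: A = (d + r cosθ, r sinθ); lever angle φ = atan2(r sinθ, d + r cosθ).
Differentiating tanφ: φ̇ = rω(d cosθ + r)/(d² + r² + 2dr cosθ).
d² + r² + 2dr cosθ = |CA|² = 0.00964389 m²;  d cosθ + r = -0.07748 m.
|ω_lever| = |0.0822·11.47·-0.07748| / 0.00964389 = 7.5749 rad/s.

7.57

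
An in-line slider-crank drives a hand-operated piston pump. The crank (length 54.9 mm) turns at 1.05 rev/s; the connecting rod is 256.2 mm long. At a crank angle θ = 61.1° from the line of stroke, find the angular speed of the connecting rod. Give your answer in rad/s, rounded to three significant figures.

0.696

ω = 6.597 rad/s (converted from 1.05 rev/s).
The rod makes angle φ with the slider axis where L sinφ = r sinθ; differentiating, L cosφ·φ̇ = r ω cosθ.
L cosφ = √(L² − r² sin²θ) = 0.25165 m.
|ω_rod| = r ω |cosθ| / √(L² − r² sin²θ) = 0.0549·6.597·0.48328/0.25165 = 0.69557 rad/s.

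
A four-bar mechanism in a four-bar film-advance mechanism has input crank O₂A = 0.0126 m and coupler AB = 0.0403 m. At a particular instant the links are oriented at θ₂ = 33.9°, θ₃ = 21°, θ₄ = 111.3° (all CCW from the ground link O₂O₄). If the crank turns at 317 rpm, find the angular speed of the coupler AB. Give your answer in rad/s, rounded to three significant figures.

10.1

ω₂ = 33.2 rad/s (from 317 rpm).
Differentiating the loop-closure r₂e^{iθ₂}+r₃e^{iθ₃}=r₁+r₄e^{iθ₄} gives r₂ω₂e^{iθ₂}+r₃ω₃e^{iθ₃}=r₄ω₄e^{iθ₄}.
Eliminating the other unknown: ω₃ = r₂ω₂ sin(θ₄−θ₂) / [r₃ sin(θ₃−θ₄)].
Numerator sine = +0.97592; denominator sine = -0.99999.
Result = 0.0126·33.2·(+0.97592) / (0.0403·(-0.99999)) = -10.129 rad/s; magnitude 10.129 rad/s.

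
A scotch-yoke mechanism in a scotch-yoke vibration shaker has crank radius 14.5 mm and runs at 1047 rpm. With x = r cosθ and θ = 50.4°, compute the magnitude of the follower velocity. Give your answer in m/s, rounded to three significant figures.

1.22

ω = 109.6 rad/s (from 1047 rpm).
x = r cosθ ⇒ ẋ = −rω sinθ.
|v| = rω|sinθ| = 0.0145·109.6·|sin 50.4°| = 1.225 m/s.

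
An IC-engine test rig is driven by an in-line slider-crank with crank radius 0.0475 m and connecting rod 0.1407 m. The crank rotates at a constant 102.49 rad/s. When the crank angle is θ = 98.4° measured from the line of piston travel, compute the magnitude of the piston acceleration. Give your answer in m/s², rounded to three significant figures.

ω = 102.5 rad/s
x(θ) = r cosθ + √(L² − r² sin²θ); with ω constant, a = ω²·d²x/dθ².
d²x/dθ² = −r cosθ − r²(cos2θ)/√u − r⁴ sin²2θ/(4u^{3/2}),  u = L² − r² sin²θ = 0.0175884 m².
Substituting r = 0.0475 m, L = 0.1407 m, θ = 98.4°: d²x/dθ² = +0.02318 m.
a = ω²·d²x/dθ² = (102.5)²·(+0.02318) = +243.49 m/s²;  |a| = 243.49 m/s².

243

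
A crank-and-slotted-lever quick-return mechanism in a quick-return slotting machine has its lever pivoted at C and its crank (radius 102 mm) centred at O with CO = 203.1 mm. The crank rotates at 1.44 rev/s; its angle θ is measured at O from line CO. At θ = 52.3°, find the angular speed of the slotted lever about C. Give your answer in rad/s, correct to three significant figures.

ω = 9.048 rad/s (from 1.44 rev/s).
Crank pin A relative to C: A = (d + r cosθ, r sinθ); lever angle φ = atan2(r sinθ, d + r cosθ).
Differentiating tanφ: φ̇ = rω(d cosθ + r)/(d² + r² + 2dr cosθ).
d² + r² + 2dr cosθ = |CA|² = 0.0769906 m²;  d cosθ + r = +0.2262 m.
|ω_lever| = |0.102·9.048·+0.2262| / 0.0769906 = 2.7114 rad/s.

2.71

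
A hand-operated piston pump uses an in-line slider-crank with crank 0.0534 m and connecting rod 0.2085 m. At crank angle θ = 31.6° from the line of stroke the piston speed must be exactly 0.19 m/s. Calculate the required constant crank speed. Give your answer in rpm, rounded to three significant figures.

For an in-line slider-crank, |v_piston| = rω|sinθ|·[1 + r cosθ/√(L² − r² sin²θ)].
With r = 0.0534 m, L = 0.2085 m, θ = 31.6°: the bracketed kinematic factor |dx/dθ| = 0.03414 m.
ω = v/|dx/dθ| = 0.19/0.03414 = 5.5653 rad/s.
N = 60ω/(2π) = 53.144 rpm.

53.1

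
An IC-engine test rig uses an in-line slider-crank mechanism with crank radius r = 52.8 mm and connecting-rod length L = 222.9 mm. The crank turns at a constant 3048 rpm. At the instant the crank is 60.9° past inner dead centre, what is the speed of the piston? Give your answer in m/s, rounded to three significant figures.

ω = 2π·3048/60 = 319.2 rad/s
For an in-line slider-crank, x = r cosθ + √(L² − r² sin²θ), so v = −rω sinθ·[1 + r cosθ/√(L² − r² sin²θ)].
With r = 0.0528 m, L = 0.2229 m, θ = 60.9°: √(L² − r² sin²θ) = 0.21807 m.
v = −0.0528·319.2·0.87377·[1 + 0.0528·0.48634/0.21807] = -16.46 m/s.
|v| = 16.46 m/s.

16.5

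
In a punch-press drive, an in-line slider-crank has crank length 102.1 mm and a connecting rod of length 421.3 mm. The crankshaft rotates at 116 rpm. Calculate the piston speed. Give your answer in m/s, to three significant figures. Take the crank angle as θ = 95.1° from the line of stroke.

ω = 2π·116/60 = 12.15 rad/s
For an in-line slider-crank, x = r cosθ + √(L² − r² sin²θ), so v = −rω sinθ·[1 + r cosθ/√(L² − r² sin²θ)].
With r = 0.1021 m, L = 0.4213 m, θ = 95.1°: √(L² − r² sin²θ) = 0.40884 m.
v = −0.1021·12.15·0.99604·[1 + 0.1021·-0.08889/0.40884] = -1.2079 m/s.
|v| = 1.2079 m/s.

1.21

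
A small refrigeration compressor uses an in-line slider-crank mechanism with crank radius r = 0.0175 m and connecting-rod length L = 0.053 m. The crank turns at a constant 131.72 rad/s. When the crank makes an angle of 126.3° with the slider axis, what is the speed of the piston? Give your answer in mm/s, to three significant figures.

ω = 131.7 rad/s
For an in-line slider-crank, x = r cosθ + √(L² − r² sin²θ), so v = −rω sinθ·[1 + r cosθ/√(L² − r² sin²θ)].
With r = 0.0175 m, L = 0.053 m, θ = 126.3°: √(L² − r² sin²θ) = 0.051089 m.
v = −0.0175·131.7·0.80593·[1 + 0.0175·-0.59201/0.051089] = -1.481 m/s.
|v| = 1.481 m/s = 1481 mm/s.

1480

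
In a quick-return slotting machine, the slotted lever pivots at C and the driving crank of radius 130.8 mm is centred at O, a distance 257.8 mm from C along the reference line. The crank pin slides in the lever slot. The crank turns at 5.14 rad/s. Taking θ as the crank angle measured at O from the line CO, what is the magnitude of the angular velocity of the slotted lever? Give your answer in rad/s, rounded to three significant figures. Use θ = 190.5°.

ω = 5.14 rad/s
Crank pin A relative to C: A = (d + r cosθ, r sinθ); lever angle φ = atan2(r sinθ, d + r cosθ).
Differentiating tanφ: φ̇ = rω(d cosθ + r)/(d² + r² + 2dr cosθ).
d² + r² + 2dr cosθ = |CA|² = 0.0172583 m²;  d cosθ + r = -0.12268 m.
|ω_lever| = |0.1308·5.14·-0.12268| / 0.0172583 = 4.7792 rad/s.

4.78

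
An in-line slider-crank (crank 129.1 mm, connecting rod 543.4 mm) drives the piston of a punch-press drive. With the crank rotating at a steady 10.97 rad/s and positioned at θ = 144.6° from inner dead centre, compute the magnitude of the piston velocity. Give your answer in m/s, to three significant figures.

0.660

ω = 10.97 rad/s
For an in-line slider-crank, x = r cosθ + √(L² − r² sin²θ), so v = −rω sinθ·[1 + r cosθ/√(L² − r² sin²θ)].
With r = 0.1291 m, L = 0.5434 m, θ = 144.6°: √(L² − r² sin²θ) = 0.53823 m.
v = −0.1291·10.97·0.57928·[1 + 0.1291·-0.81513/0.53823] = -0.65999 m/s.
|v| = 0.65999 m/s.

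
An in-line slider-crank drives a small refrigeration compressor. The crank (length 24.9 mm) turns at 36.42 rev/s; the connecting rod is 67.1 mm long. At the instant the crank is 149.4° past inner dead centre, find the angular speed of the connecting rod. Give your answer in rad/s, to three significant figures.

ω = 228.8 rad/s (converted from 36.42 rev/s).
The rod makes angle φ with the slider axis where L sinφ = r sinθ; differentiating, L cosφ·φ̇ = r ω cosθ.
L cosφ = √(L² − r² sin²θ) = 0.065892 m.
|ω_rod| = r ω |cosθ| / √(L² − r² sin²θ) = 0.0249·228.8·0.86074/0.065892 = 74.432 rad/s.

74.4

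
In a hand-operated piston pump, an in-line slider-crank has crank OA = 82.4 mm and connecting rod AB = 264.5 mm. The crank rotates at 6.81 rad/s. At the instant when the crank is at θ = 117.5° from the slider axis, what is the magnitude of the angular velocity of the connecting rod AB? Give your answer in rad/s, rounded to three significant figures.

1.02

ω = 6.81 rad/s
The rod makes angle φ with the slider axis where L sinφ = r sinθ; differentiating, L cosφ·φ̇ = r ω cosθ.
L cosφ = √(L² − r² sin²θ) = 0.2542 m.
|ω_rod| = r ω |cosθ| / √(L² − r² sin²θ) = 0.0824·6.81·0.46175/0.2542 = 1.0193 rad/s.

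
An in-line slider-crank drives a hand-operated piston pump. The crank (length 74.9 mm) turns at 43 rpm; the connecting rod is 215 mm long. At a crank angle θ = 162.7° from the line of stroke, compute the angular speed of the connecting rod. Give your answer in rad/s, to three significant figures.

ω = 4.503 rad/s (converted from 43 rpm).
The rod makes angle φ with the slider axis where L sinφ = r sinθ; differentiating, L cosφ·φ̇ = r ω cosθ.
L cosφ = √(L² − r² sin²θ) = 0.21384 m.
|ω_rod| = r ω |cosθ| / √(L² − r² sin²θ) = 0.0749·4.503·0.95476/0.21384 = 1.5058 rad/s.

1.51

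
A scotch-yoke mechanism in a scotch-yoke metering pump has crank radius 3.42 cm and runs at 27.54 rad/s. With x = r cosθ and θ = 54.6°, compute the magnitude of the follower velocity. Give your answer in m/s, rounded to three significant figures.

0.768

ω = 27.54 rad/s
x = r cosθ ⇒ ẋ = −rω sinθ.
|v| = rω|sinθ| = 0.0342·27.54·|sin 54.6°| = 0.76774 m/s.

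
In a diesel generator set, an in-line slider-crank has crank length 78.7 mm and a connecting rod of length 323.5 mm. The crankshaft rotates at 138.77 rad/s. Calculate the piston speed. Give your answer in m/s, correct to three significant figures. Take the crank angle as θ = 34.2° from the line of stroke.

7.39

ω = 138.8 rad/s
For an in-line slider-crank, x = r cosθ + √(L² − r² sin²θ), so v = −rω sinθ·[1 + r cosθ/√(L² − r² sin²θ)].
With r = 0.0787 m, L = 0.3235 m, θ = 34.2°: √(L² − r² sin²θ) = 0.32046 m.
v = −0.0787·138.8·0.56208·[1 + 0.0787·0.82708/0.32046] = -7.3855 m/s.
|v| = 7.3855 m/s.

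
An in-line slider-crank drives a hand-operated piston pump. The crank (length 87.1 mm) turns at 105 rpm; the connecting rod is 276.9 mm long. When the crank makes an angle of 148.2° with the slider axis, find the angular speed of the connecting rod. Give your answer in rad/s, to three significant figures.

ω = 11 rad/s (converted from 105 rpm).
The rod makes angle φ with the slider axis where L sinφ = r sinθ; differentiating, L cosφ·φ̇ = r ω cosθ.
L cosφ = √(L² − r² sin²θ) = 0.27307 m.
|ω_rod| = r ω |cosθ| / √(L² − r² sin²θ) = 0.0871·11·0.84989/0.27307 = 2.9808 rad/s.

2.98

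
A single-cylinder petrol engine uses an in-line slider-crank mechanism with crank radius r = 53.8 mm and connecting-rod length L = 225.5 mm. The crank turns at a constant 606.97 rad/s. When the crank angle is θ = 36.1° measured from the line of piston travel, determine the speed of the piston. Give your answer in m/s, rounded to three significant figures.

23.0

ω = 607 rad/s
For an in-line slider-crank, x = r cosθ + √(L² − r² sin²θ), so v = −rω sinθ·[1 + r cosθ/√(L² − r² sin²θ)].
With r = 0.0538 m, L = 0.2255 m, θ = 36.1°: √(L² − r² sin²θ) = 0.22326 m.
v = −0.0538·607·0.58920·[1 + 0.0538·0.80799/0.22326] = -22.986 m/s.
|v| = 22.986 m/s.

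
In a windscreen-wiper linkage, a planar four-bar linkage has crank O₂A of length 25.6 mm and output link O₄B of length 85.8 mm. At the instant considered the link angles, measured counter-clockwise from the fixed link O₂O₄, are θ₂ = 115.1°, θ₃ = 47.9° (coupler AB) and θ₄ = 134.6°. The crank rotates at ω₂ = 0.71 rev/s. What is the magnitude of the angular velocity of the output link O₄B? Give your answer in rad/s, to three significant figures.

1.23

ω₂ = 4.461 rad/s (from 0.71 rev/s).
Differentiating the loop-closure r₂e^{iθ₂}+r₃e^{iθ₃}=r₁+r₄e^{iθ₄} gives r₂ω₂e^{iθ₂}+r₃ω₃e^{iθ₃}=r₄ω₄e^{iθ₄}.
Eliminating the other unknown: ω₄ = r₂ω₂ sin(θ₂−θ₃) / [r₄ sin(θ₄−θ₃)].
Numerator sine = +0.92186; denominator sine = +0.99834.
Result = 0.0256·4.461·(+0.92186) / (0.0858·(+0.99834)) = +1.2291 rad/s; magnitude 1.2291 rad/s.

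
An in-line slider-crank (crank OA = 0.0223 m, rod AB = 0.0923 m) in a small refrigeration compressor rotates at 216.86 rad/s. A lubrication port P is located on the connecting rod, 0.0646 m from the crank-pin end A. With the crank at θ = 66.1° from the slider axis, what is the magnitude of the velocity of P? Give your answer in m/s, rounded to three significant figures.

4.77

ω = 216.9 rad/s.  Crank-pin speed |V_A| = rω = 4.836 m/s, perpendicular to OA.
Rod angle: sinφ = −(r/L) sinθ ⇒ φ = -12.761°; ω_rod = −rω cosθ/√(L²−r²sin²θ) = -21.765 rad/s.
V_P = V_A + ω_rod × AP, with AP = 0.0646 m along the rod.
Components: V_Px = −rω sinθ − a·ω_rod·sinφ = -4.7319 m/s;  V_Py = rω cosθ + a·ω_rod·cosφ = +0.58799 m/s.
|V_P| = √(V_Px² + V_Py²) = 4.7683 m/s.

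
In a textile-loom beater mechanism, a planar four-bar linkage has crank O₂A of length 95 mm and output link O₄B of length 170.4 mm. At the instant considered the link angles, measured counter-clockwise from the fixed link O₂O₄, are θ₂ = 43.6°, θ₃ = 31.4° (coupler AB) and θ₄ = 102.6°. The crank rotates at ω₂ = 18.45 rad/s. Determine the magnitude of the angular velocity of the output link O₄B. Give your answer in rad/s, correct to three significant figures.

ω₂ = 18.45 rad/s
Differentiating the loop-closure r₂e^{iθ₂}+r₃e^{iθ₃}=r₁+r₄e^{iθ₄} gives r₂ω₂e^{iθ₂}+r₃ω₃e^{iθ₃}=r₄ω₄e^{iθ₄}.
Eliminating the other unknown: ω₄ = r₂ω₂ sin(θ₂−θ₃) / [r₄ sin(θ₄−θ₃)].
Numerator sine = +0.21132; denominator sine = +0.94665.
Result = 0.095·18.45·(+0.21132) / (0.1704·(+0.94665)) = +2.2962 rad/s; magnitude 2.2962 rad/s.

2.30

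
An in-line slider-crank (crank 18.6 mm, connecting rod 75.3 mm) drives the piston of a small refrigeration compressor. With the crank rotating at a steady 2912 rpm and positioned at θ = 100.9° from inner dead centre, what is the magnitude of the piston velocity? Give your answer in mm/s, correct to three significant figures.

5300

ω = 2π·2912/60 = 304.9 rad/s
For an in-line slider-crank, x = r cosθ + √(L² − r² sin²θ), so v = −rω sinθ·[1 + r cosθ/√(L² − r² sin²θ)].
With r = 0.0186 m, L = 0.0753 m, θ = 100.9°: √(L² − r² sin²θ) = 0.073051 m.
v = −0.0186·304.9·0.98196·[1 + 0.0186·-0.18910/0.073051] = -5.3015 m/s.
|v| = 5.3015 m/s = 5301.5 mm/s.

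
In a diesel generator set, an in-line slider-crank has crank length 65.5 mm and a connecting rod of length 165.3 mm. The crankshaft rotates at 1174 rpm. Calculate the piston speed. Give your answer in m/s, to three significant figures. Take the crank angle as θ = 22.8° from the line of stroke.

4.27

ω = 2π·1174/60 = 122.9 rad/s
For an in-line slider-crank, x = r cosθ + √(L² − r² sin²θ), so v = −rω sinθ·[1 + r cosθ/√(L² − r² sin²θ)].
With r = 0.0655 m, L = 0.1653 m, θ = 22.8°: √(L² − r² sin²θ) = 0.16334 m.
v = −0.0655·122.9·0.38752·[1 + 0.0655·0.92186/0.16334] = -4.2741 m/s.
|v| = 4.2741 m/s.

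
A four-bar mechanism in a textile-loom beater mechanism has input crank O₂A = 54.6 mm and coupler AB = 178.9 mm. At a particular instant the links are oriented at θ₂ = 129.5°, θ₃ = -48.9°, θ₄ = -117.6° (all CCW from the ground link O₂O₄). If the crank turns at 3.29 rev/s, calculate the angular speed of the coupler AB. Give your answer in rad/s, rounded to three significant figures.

6.24

ω₂ = 20.67 rad/s (from 3.29 rev/s).
Differentiating the loop-closure r₂e^{iθ₂}+r₃e^{iθ₃}=r₁+r₄e^{iθ₄} gives r₂ω₂e^{iθ₂}+r₃ω₃e^{iθ₃}=r₄ω₄e^{iθ₄}.
Eliminating the other unknown: ω₃ = r₂ω₂ sin(θ₄−θ₂) / [r₃ sin(θ₃−θ₄)].
Numerator sine = +0.92119; denominator sine = +0.93169.
Result = 0.0546·20.67·(+0.92119) / (0.1789·(+0.93169)) = +6.2378 rad/s; magnitude 6.2378 rad/s.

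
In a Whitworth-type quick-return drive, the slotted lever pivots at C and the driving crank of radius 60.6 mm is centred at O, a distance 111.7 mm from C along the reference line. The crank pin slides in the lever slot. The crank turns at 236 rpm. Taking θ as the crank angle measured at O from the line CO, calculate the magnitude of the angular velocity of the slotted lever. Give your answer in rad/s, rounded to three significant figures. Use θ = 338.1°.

8.57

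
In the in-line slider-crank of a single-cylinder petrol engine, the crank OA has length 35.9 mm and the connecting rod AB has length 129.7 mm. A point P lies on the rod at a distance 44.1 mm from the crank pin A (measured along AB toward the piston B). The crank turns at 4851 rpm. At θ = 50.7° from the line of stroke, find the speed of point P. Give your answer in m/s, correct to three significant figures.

ω = 508 rad/s.  Crank-pin speed |V_A| = rω = 18.237 m/s, perpendicular to OA.
Rod angle: sinφ = −(r/L) sinθ ⇒ φ = -12.368°; ω_rod = −rω cosθ/√(L²−r²sin²θ) = -91.175 rad/s.
V_P = V_A + ω_rod × AP, with AP = 0.0441 m along the rod.
Components: V_Px = −rω sinθ − a·ω_rod·sinφ = -14.974 m/s;  V_Py = rω cosθ + a·ω_rod·cosφ = +7.6235 m/s.
|V_P| = √(V_Px² + V_Py²) = 16.803 m/s.

16.8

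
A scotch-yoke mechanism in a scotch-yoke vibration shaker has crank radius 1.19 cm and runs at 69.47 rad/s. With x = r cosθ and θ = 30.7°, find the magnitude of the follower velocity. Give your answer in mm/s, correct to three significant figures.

422

ω = 69.47 rad/s
x = r cosθ ⇒ ẋ = −rω sinθ.
|v| = rω|sinθ| = 0.0119·69.47·|sin 30.7°| = 0.42206 m/s = 422.06 mm/s.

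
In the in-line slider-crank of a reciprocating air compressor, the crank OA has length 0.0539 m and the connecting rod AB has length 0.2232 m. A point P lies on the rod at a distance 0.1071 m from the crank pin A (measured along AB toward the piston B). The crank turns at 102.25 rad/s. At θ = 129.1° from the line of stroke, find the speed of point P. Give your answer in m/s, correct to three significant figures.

ω = 102.2 rad/s.  Crank-pin speed |V_A| = rω = 5.5113 m/s, perpendicular to OA.
Rod angle: sinφ = −(r/L) sinθ ⇒ φ = -10.801°; ω_rod = −rω cosθ/√(L²−r²sin²θ) = +15.854 rad/s.
V_P = V_A + ω_rod × AP, with AP = 0.1071 m along the rod.
Components: V_Px = −rω sinθ − a·ω_rod·sinφ = -3.9588 m/s;  V_Py = rω cosθ + a·ω_rod·cosφ = -1.808 m/s.
|V_P| = √(V_Px² + V_Py²) = 4.3521 m/s.

4.35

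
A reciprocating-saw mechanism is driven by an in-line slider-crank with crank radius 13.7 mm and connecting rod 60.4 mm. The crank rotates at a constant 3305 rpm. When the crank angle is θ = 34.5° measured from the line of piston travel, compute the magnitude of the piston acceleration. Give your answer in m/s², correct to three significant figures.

ω = 2π·3305/60 = 346.1 rad/s
x(θ) = r cosθ + √(L² − r² sin²θ); with ω constant, a = ω²·d²x/dθ².
d²x/dθ² = −r cosθ − r²(cos2θ)/√u − r⁴ sin²2θ/(4u^{3/2}),  u = L² − r² sin²θ = 0.00358795 m².
Substituting r = 0.0137 m, L = 0.0604 m, θ = 34.5°: d²x/dθ² = -0.012449 m.
a = ω²·d²x/dθ² = (346.1)²·(-0.012449) = -1491.2 m/s²;  |a| = 1491.2 m/s².

1490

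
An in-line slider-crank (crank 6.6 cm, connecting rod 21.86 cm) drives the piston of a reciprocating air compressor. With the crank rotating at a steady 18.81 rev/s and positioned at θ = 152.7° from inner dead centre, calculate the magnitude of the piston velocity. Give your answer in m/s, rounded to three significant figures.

ω = 2π·18.8 = 118.2 rad/s
For an in-line slider-crank, x = r cosθ + √(L² − r² sin²θ), so v = −rω sinθ·[1 + r cosθ/√(L² − r² sin²θ)].
With r = 0.066 m, L = 0.2186 m, θ = 152.7°: √(L² − r² sin²θ) = 0.21649 m.
v = −0.066·118.2·0.45865·[1 + 0.066·-0.88862/0.21649] = -2.6084 m/s.
|v| = 2.6084 m/s.

2.61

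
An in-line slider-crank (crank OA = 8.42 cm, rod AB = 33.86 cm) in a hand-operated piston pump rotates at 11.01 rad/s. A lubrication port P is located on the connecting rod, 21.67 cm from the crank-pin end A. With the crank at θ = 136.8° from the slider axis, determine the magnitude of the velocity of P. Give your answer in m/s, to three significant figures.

0.610

ω = 11.01 rad/s.  Crank-pin speed |V_A| = rω = 0.92704 m/s, perpendicular to OA.
Rod angle: sinφ = −(r/L) sinθ ⇒ φ = -9.801°; ω_rod = −rω cosθ/√(L²−r²sin²θ) = +2.0254 rad/s.
V_P = V_A + ω_rod × AP, with AP = 0.2167 m along the rod.
Components: V_Px = −rω sinθ − a·ω_rod·sinφ = -0.55989 m/s;  V_Py = rω cosθ + a·ω_rod·cosφ = -0.24329 m/s.
|V_P| = √(V_Px² + V_Py²) = 0.61047 m/s.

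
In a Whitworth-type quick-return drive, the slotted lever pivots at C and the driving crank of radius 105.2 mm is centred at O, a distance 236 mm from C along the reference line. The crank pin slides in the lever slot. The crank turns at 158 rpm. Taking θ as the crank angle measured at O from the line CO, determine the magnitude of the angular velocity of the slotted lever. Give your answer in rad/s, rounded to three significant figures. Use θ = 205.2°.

8.64

ω = 16.55 rad/s (from 158 rpm).
Crank pin A relative to C: A = (d + r cosθ, r sinθ); lever angle φ = atan2(r sinθ, d + r cosθ).
Differentiating tanφ: φ̇ = rω(d cosθ + r)/(d² + r² + 2dr cosθ).
d² + r² + 2dr cosθ = |CA|² = 0.0218344 m²;  d cosθ + r = -0.10834 m.
|ω_lever| = |0.1052·16.55·-0.10834| / 0.0218344 = 8.6367 rad/s.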